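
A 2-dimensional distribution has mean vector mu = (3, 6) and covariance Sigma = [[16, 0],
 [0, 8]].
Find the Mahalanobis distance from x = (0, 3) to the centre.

Step 1 — centre the observation: (x - mu) = (-3, -3).

Step 2 — invert Sigma. det(Sigma) = 16·8 - (0)² = 128.
  Sigma^{-1} = (1/det) · [[d, -b], [-b, a]] = [[0.0625, 0],
 [0, 0.125]].

Step 3 — form the quadratic (x - mu)^T · Sigma^{-1} · (x - mu):
  Sigma^{-1} · (x - mu) = (-0.1875, -0.375).
  (x - mu)^T · [Sigma^{-1} · (x - mu)] = (-3)·(-0.1875) + (-3)·(-0.375) = 1.6875.

Step 4 — take square root: d = √(1.6875) ≈ 1.299.

d(x, mu) = √(1.6875) ≈ 1.299


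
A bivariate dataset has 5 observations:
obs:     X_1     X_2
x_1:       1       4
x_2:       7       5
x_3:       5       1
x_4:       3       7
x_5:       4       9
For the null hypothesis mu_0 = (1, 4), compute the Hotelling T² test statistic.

Step 1 — sample mean vector:
  mean(X_1) = (1 + 7 + 5 + 3 + 4) / 5 = 20/5 = 4
  mean(X_2) = (4 + 5 + 1 + 7 + 9) / 5 = 26/5 = 5.2
  x̄ = (4, 5.2),  deviation x̄ - mu_0 = (4, 5.2) - (1, 4) = (3, 1.2).

Step 2 — sample covariance matrix, S[i,j] = (1/(n-1)) · Σ_k (x_{k,i} - mean_i) · (x_{k,j} - mean_j), divisor n-1 = 4:
  S[X_1,X_1] = ((-3)·(-3) + (3)·(3) + (1)·(1) + (-1)·(-1) + (0)·(0)) / 4 = 20/4 = 5
  S[X_1,X_2] = ((-3)·(-1.2) + (3)·(-0.2) + (1)·(-4.2) + (-1)·(1.8) + (0)·(3.8)) / 4 = -3/4 = -0.75
  S[X_2,X_2] = ((-1.2)·(-1.2) + (-0.2)·(-0.2) + (-4.2)·(-4.2) + (1.8)·(1.8) + (3.8)·(3.8)) / 4 = 36.8/4 = 9.2
  S = [[5, -0.75],
 [-0.75, 9.2]].

Step 3 — invert S. det(S) = 5·9.2 - (-0.75)² = 45.4375.
  S^{-1} = (1/det) · [[d, -b], [-b, a]] = [[0.2025, 0.0165],
 [0.0165, 0.11]].

Step 4 — quadratic form (x̄ - mu_0)^T · S^{-1} · (x̄ - mu_0):
  S^{-1} · (x̄ - mu_0) = (0.6272, 0.1816),
  (x̄ - mu_0)^T · [...] = (3)·(0.6272) + (1.2)·(0.1816) = 2.0996.

Step 5 — scale by n: T² = 5 · 2.0996 = 10.4979.

T² ≈ 10.4979


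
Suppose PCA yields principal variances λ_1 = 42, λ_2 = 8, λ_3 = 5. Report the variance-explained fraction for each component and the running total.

Step 1 — total variance = trace(Sigma) = Σ λ_i = 42 + 8 + 5 = 55.

Step 2 — fraction explained by component i = λ_i / Σ λ:
  PC1: 42/55 = 0.7636
  PC2: 8/55 = 0.1455
  PC3: 5/55 = 0.0909

Step 3 — cumulative fraction after k components = (λ_1 + ... + λ_k) / Σ λ:
  k = 1: 42/55 = 0.7636
  k = 2: (42 + 8)/55 = 50/55 = 0.9091
  k = 3: (42 + 8 + 5)/55 = 55/55 = 1

Summary (fraction, with percent):

explained: PC1 0.7636 (76.36%), PC2 0.1455 (14.55%), PC3 0.0909 (9.09%);  cumulative: 0.7636, 0.9091, 1


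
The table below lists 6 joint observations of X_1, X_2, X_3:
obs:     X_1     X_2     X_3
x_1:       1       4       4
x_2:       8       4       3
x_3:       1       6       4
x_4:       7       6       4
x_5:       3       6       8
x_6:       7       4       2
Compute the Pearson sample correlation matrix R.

Step 1 — column means:
  mean(X_1) = (1 + 8 + 1 + 7 + 3 + 7) / 6 = 27/6 = 4.5
  mean(X_2) = (4 + 4 + 6 + 6 + 6 + 4) / 6 = 30/6 = 5
  mean(X_3) = (4 + 3 + 4 + 4 + 8 + 2) / 6 = 25/6 = 4.1667

Step 2 — sample variances and covariances s[i,j] = (1/(n-1)) · Σ_k (x_{k,i} - mean_i) · (x_{k,j} - mean_j), with n-1 = 5:
  s[X_1,X_1] = ((-3.5)·(-3.5) + (3.5)·(3.5) + (-3.5)·(-3.5) + (2.5)·(2.5) + (-1.5)·(-1.5) + (2.5)·(2.5)) / 5 = 51.5/5 = 10.3
  s[X_1,X_2] = ((-3.5)·(-1) + (3.5)·(-1) + (-3.5)·(1) + (2.5)·(1) + (-1.5)·(1) + (2.5)·(-1)) / 5 = -5/5 = -1
  s[X_1,X_3] = ((-3.5)·(-0.1667) + (3.5)·(-1.1667) + (-3.5)·(-0.1667) + (2.5)·(-0.1667) + (-1.5)·(3.8333) + (2.5)·(-2.1667)) / 5 = -14.5/5 = -2.9
  s[X_2,X_2] = ((-1)·(-1) + (-1)·(-1) + (1)·(1) + (1)·(1) + (1)·(1) + (-1)·(-1)) / 5 = 6/5 = 1.2
  s[X_2,X_3] = ((-1)·(-0.1667) + (-1)·(-1.1667) + (1)·(-0.1667) + (1)·(-0.1667) + (1)·(3.8333) + (-1)·(-2.1667)) / 5 = 7/5 = 1.4
  s[X_3,X_3] = ((-0.1667)·(-0.1667) + (-1.1667)·(-1.1667) + (-0.1667)·(-0.1667) + (-0.1667)·(-0.1667) + (3.8333)·(3.8333) + (-2.1667)·(-2.1667)) / 5 = 20.8333/5 = 4.1667
  Sample standard deviations s_i = √(s[i,i]):
  s(X_1) = √(10.3) = 3.2094
  s(X_2) = √(1.2) = 1.0954
  s(X_3) = √(4.1667) = 2.0412

Step 3 — r_{ij} = s_{ij} / (s_i · s_j):
  r[X_1,X_1] = 1 (diagonal).
  r[X_1,X_2] = -1 / (3.2094 · 1.0954) = -1 / 3.5157 = -0.2844
  r[X_1,X_3] = -2.9 / (3.2094 · 2.0412) = -2.9 / 6.5511 = -0.4427
  r[X_2,X_2] = 1 (diagonal).
  r[X_2,X_3] = 1.4 / (1.0954 · 2.0412) = 1.4 / 2.2361 = 0.6261
  r[X_3,X_3] = 1 (diagonal).

R is symmetric with unit diagonal. Assembling:

R = [[1, -0.2844, -0.4427],
 [-0.2844, 1, 0.6261],
 [-0.4427, 0.6261, 1]]


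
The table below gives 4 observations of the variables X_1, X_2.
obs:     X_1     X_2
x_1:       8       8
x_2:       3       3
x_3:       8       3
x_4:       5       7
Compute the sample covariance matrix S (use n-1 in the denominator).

Step 1 — column means:
  mean(X_1) = (8 + 3 + 8 + 5) / 4 = 24/4 = 6
  mean(X_2) = (8 + 3 + 3 + 7) / 4 = 21/4 = 5.25

Step 2 — sample covariance S[i,j] = (1/(n-1)) · Σ_k (x_{k,i} - mean_i) · (x_{k,j} - mean_j), with n-1 = 3.
  S[X_1,X_1] = ((2)·(2) + (-3)·(-3) + (2)·(2) + (-1)·(-1)) / 3 = 18/3 = 6
  S[X_1,X_2] = ((2)·(2.75) + (-3)·(-2.25) + (2)·(-2.25) + (-1)·(1.75)) / 3 = 6/3 = 2
  S[X_2,X_2] = ((2.75)·(2.75) + (-2.25)·(-2.25) + (-2.25)·(-2.25) + (1.75)·(1.75)) / 3 = 20.75/3 = 6.9167

S is symmetric (S[j,i] = S[i,j]). Assembling:

S = [[6, 2],
 [2, 6.9167]]


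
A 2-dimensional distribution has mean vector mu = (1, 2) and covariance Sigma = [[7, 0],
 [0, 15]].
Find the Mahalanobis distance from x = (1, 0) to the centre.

Step 1 — centre the observation: (x - mu) = (0, -2).

Step 2 — invert Sigma. det(Sigma) = 7·15 - (0)² = 105.
  Sigma^{-1} = (1/det) · [[d, -b], [-b, a]] = [[0.1429, 0],
 [0, 0.0667]].

Step 3 — form the quadratic (x - mu)^T · Sigma^{-1} · (x - mu):
  Sigma^{-1} · (x - mu) = (0, -0.1333).
  (x - mu)^T · [Sigma^{-1} · (x - mu)] = (0)·(0) + (-2)·(-0.1333) = 0.2667.

Step 4 — take square root: d = √(0.2667) ≈ 0.5164.

d(x, mu) = √(0.2667) ≈ 0.5164


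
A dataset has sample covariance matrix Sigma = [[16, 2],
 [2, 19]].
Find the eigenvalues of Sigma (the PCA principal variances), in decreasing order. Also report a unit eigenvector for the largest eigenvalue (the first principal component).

Step 1 — characteristic polynomial of 2×2 Sigma:
  det(Sigma - λI) = λ² - trace · λ + det = 0.
  trace = 16 + 19 = 35, det = 16·19 - (2)² = 300.
Step 2 — discriminant:
  Δ = trace² - 4·det = 1225 - 1200 = 25.
Step 3 — eigenvalues:
  λ = (trace ± √Δ)/2 = (35 ± 5)/2,
  λ_1 = 20,  λ_2 = 15.

Step 4 — unit eigenvector for λ_1: solve (Sigma - λ_1 I)v = 0. First row:
  (16 - 20)·v_x + (2)·v_y = 0, i.e. (-4)·v_x + (2)·v_y = 0,
  so v ∝ (b, λ_1 - a) = (2, 4) = u.
  ||u|| = √((2)² + (4)²) = √(20) ≈ 4.4721,
  v_1 = u/||u|| ≈ (0.4472, 0.8944) (||v_1|| = 1).

λ_1 = 20,  λ_2 = 15;  v_1 ≈ (0.4472, 0.8944)


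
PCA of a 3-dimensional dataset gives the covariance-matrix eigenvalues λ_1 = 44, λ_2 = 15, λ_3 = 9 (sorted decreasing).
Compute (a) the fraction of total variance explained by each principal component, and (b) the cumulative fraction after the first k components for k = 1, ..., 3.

Step 1 — total variance = trace(Sigma) = Σ λ_i = 44 + 15 + 9 = 68.

Step 2 — fraction explained by component i = λ_i / Σ λ:
  PC1: 44/68 = 0.6471
  PC2: 15/68 = 0.2206
  PC3: 9/68 = 0.1324

Step 3 — cumulative fraction after k components = (λ_1 + ... + λ_k) / Σ λ:
  k = 1: 44/68 = 0.6471
  k = 2: (44 + 15)/68 = 59/68 = 0.8676
  k = 3: (44 + 15 + 9)/68 = 68/68 = 1

Summary (fraction, with percent):

explained: PC1 0.6471 (64.71%), PC2 0.2206 (22.06%), PC3 0.1324 (13.24%);  cumulative: 0.6471, 0.8676, 1


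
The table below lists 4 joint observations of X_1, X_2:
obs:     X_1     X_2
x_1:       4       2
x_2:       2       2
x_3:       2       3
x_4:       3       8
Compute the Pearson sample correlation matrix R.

Step 1 — column means:
  mean(X_1) = (4 + 2 + 2 + 3) / 4 = 11/4 = 2.75
  mean(X_2) = (2 + 2 + 3 + 8) / 4 = 15/4 = 3.75

Step 2 — sample variances and covariances s[i,j] = (1/(n-1)) · Σ_k (x_{k,i} - mean_i) · (x_{k,j} - mean_j), with n-1 = 3:
  s[X_1,X_1] = ((1.25)·(1.25) + (-0.75)·(-0.75) + (-0.75)·(-0.75) + (0.25)·(0.25)) / 3 = 2.75/3 = 0.9167
  s[X_1,X_2] = ((1.25)·(-1.75) + (-0.75)·(-1.75) + (-0.75)·(-0.75) + (0.25)·(4.25)) / 3 = 0.75/3 = 0.25
  s[X_2,X_2] = ((-1.75)·(-1.75) + (-1.75)·(-1.75) + (-0.75)·(-0.75) + (4.25)·(4.25)) / 3 = 24.75/3 = 8.25
  Sample standard deviations s_i = √(s[i,i]):
  s(X_1) = √(0.9167) = 0.9574
  s(X_2) = √(8.25) = 2.8723

Step 3 — r_{ij} = s_{ij} / (s_i · s_j):
  r[X_1,X_1] = 1 (diagonal).
  r[X_1,X_2] = 0.25 / (0.9574 · 2.8723) = 0.25 / 2.75 = 0.0909
  r[X_2,X_2] = 1 (diagonal).

R is symmetric with unit diagonal. Assembling:

R = [[1, 0.0909],
 [0.0909, 1]]


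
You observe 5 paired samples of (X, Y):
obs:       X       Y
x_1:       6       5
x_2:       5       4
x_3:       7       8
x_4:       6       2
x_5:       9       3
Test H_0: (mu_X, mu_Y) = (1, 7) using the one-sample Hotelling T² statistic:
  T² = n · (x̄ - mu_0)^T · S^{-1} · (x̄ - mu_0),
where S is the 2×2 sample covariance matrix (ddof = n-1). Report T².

Step 1 — sample mean vector:
  mean(X) = (6 + 5 + 7 + 6 + 9) / 5 = 33/5 = 6.6
  mean(Y) = (5 + 4 + 8 + 2 + 3) / 5 = 22/5 = 4.4
  x̄ = (6.6, 4.4),  deviation x̄ - mu_0 = (6.6, 4.4) - (1, 7) = (5.6, -2.6).

Step 2 — sample covariance matrix, S[i,j] = (1/(n-1)) · Σ_k (x_{k,i} - mean_i) · (x_{k,j} - mean_j), divisor n-1 = 4:
  S[X,X] = ((-0.6)·(-0.6) + (-1.6)·(-1.6) + (0.4)·(0.4) + (-0.6)·(-0.6) + (2.4)·(2.4)) / 4 = 9.2/4 = 2.3
  S[X,Y] = ((-0.6)·(0.6) + (-1.6)·(-0.4) + (0.4)·(3.6) + (-0.6)·(-2.4) + (2.4)·(-1.4)) / 4 = -0.2/4 = -0.05
  S[Y,Y] = ((0.6)·(0.6) + (-0.4)·(-0.4) + (3.6)·(3.6) + (-2.4)·(-2.4) + (-1.4)·(-1.4)) / 4 = 21.2/4 = 5.3
  S = [[2.3, -0.05],
 [-0.05, 5.3]].

Step 3 — invert S. det(S) = 2.3·5.3 - (-0.05)² = 12.1875.
  S^{-1} = (1/det) · [[d, -b], [-b, a]] = [[0.4349, 0.0041],
 [0.0041, 0.1887]].

Step 4 — quadratic form (x̄ - mu_0)^T · S^{-1} · (x̄ - mu_0):
  S^{-1} · (x̄ - mu_0) = (2.4246, -0.4677),
  (x̄ - mu_0)^T · [...] = (5.6)·(2.4246) + (-2.6)·(-0.4677) = 14.7938.

Step 5 — scale by n: T² = 5 · 14.7938 = 73.9692.

T² ≈ 73.9692


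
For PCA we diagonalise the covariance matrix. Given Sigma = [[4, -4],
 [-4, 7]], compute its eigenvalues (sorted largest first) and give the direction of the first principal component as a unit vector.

Step 1 — characteristic polynomial of 2×2 Sigma:
  det(Sigma - λI) = λ² - trace · λ + det = 0.
  trace = 4 + 7 = 11, det = 4·7 - (-4)² = 12.
Step 2 — discriminant:
  Δ = trace² - 4·det = 121 - 48 = 73.
Step 3 — eigenvalues:
  λ = (trace ± √Δ)/2 = (11 ± 8.544)/2,
  λ_1 = 9.772,  λ_2 = 1.228.

Step 4 — unit eigenvector for λ_1: solve (Sigma - λ_1 I)v = 0. First row:
  (4 - 9.772)·v_x + (-4)·v_y = 0, i.e. (-5.772)·v_x + (-4)·v_y = 0,
  so v ∝ (b, λ_1 - a) = (-4, 5.772); multiply by -1 so the first entry is positive: u = (4, -5.772).
  ||u|| = √((4)² + (-5.772)²) = √(49.316) ≈ 7.0225,
  v_1 = u/||u|| ≈ (0.5696, -0.8219) (||v_1|| = 1).

λ_1 = 9.772,  λ_2 = 1.228;  v_1 ≈ (0.5696, -0.8219)


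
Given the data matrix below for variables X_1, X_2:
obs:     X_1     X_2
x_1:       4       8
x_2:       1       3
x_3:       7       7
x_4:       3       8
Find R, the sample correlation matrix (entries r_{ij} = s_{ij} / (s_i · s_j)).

Step 1 — column means:
  mean(X_1) = (4 + 1 + 7 + 3) / 4 = 15/4 = 3.75
  mean(X_2) = (8 + 3 + 7 + 8) / 4 = 26/4 = 6.5

Step 2 — sample variances and covariances s[i,j] = (1/(n-1)) · Σ_k (x_{k,i} - mean_i) · (x_{k,j} - mean_j), with n-1 = 3:
  s[X_1,X_1] = ((0.25)·(0.25) + (-2.75)·(-2.75) + (3.25)·(3.25) + (-0.75)·(-0.75)) / 3 = 18.75/3 = 6.25
  s[X_1,X_2] = ((0.25)·(1.5) + (-2.75)·(-3.5) + (3.25)·(0.5) + (-0.75)·(1.5)) / 3 = 10.5/3 = 3.5
  s[X_2,X_2] = ((1.5)·(1.5) + (-3.5)·(-3.5) + (0.5)·(0.5) + (1.5)·(1.5)) / 3 = 17/3 = 5.6667
  Sample standard deviations s_i = √(s[i,i]):
  s(X_1) = √(6.25) = 2.5
  s(X_2) = √(5.6667) = 2.3805

Step 3 — r_{ij} = s_{ij} / (s_i · s_j):
  r[X_1,X_1] = 1 (diagonal).
  r[X_1,X_2] = 3.5 / (2.5 · 2.3805) = 3.5 / 5.9512 = 0.5881
  r[X_2,X_2] = 1 (diagonal).

R is symmetric with unit diagonal. Assembling:

R = [[1, 0.5881],
 [0.5881, 1]]


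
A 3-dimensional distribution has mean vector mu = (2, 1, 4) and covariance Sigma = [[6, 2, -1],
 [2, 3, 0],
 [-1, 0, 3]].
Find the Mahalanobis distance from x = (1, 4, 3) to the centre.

Step 1 — centre the observation: (x - mu) = (-1, 3, -1).

Step 2 — invert Sigma (cofactor / det for 3×3, or solve directly):
  Sigma^{-1} = [[0.2308, -0.1538, 0.0769],
 [-0.1538, 0.4359, -0.0513],
 [0.0769, -0.0513, 0.359]].

Step 3 — form the quadratic (x - mu)^T · Sigma^{-1} · (x - mu):
  Sigma^{-1} · (x - mu) = (-0.7692, 1.5128, -0.5897).
  (x - mu)^T · [Sigma^{-1} · (x - mu)] = (-1)·(-0.7692) + (3)·(1.5128) + (-1)·(-0.5897) = 5.8974.

Step 4 — take square root: d = √(5.8974) ≈ 2.4285.

d(x, mu) = √(5.8974) ≈ 2.4285


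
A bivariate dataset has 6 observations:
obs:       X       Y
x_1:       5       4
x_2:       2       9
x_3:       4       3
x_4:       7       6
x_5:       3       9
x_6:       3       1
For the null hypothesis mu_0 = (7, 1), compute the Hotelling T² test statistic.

Step 1 — sample mean vector:
  mean(X) = (5 + 2 + 4 + 7 + 3 + 3) / 6 = 24/6 = 4
  mean(Y) = (4 + 9 + 3 + 6 + 9 + 1) / 6 = 32/6 = 5.3333
  x̄ = (4, 5.3333),  deviation x̄ - mu_0 = (4, 5.3333) - (7, 1) = (-3, 4.3333).

Step 2 — sample covariance matrix, S[i,j] = (1/(n-1)) · Σ_k (x_{k,i} - mean_i) · (x_{k,j} - mean_j), divisor n-1 = 5:
  S[X,X] = ((1)·(1) + (-2)·(-2) + (0)·(0) + (3)·(3) + (-1)·(-1) + (-1)·(-1)) / 5 = 16/5 = 3.2
  S[X,Y] = ((1)·(-1.3333) + (-2)·(3.6667) + (0)·(-2.3333) + (3)·(0.6667) + (-1)·(3.6667) + (-1)·(-4.3333)) / 5 = -6/5 = -1.2
  S[Y,Y] = ((-1.3333)·(-1.3333) + (3.6667)·(3.6667) + (-2.3333)·(-2.3333) + (0.6667)·(0.6667) + (3.6667)·(3.6667) + (-4.3333)·(-4.3333)) / 5 = 53.3333/5 = 10.6667
  S = [[3.2, -1.2],
 [-1.2, 10.6667]].

Step 3 — invert S. det(S) = 3.2·10.6667 - (-1.2)² = 32.6933.
  S^{-1} = (1/det) · [[d, -b], [-b, a]] = [[0.3263, 0.0367],
 [0.0367, 0.0979]].

Step 4 — quadratic form (x̄ - mu_0)^T · S^{-1} · (x̄ - mu_0):
  S^{-1} · (x̄ - mu_0) = (-0.8197, 0.314),
  (x̄ - mu_0)^T · [...] = (-3)·(-0.8197) + (4.3333)·(0.314) = 3.82.

Step 5 — scale by n: T² = 6 · 3.82 = 22.9201.

T² ≈ 22.9201


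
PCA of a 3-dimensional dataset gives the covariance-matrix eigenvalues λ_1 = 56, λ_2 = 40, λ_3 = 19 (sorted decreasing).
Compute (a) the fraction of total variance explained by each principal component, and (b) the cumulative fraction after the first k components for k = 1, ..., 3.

Step 1 — total variance = trace(Sigma) = Σ λ_i = 56 + 40 + 19 = 115.

Step 2 — fraction explained by component i = λ_i / Σ λ:
  PC1: 56/115 = 0.487
  PC2: 40/115 = 0.3478
  PC3: 19/115 = 0.1652

Step 3 — cumulative fraction after k components = (λ_1 + ... + λ_k) / Σ λ:
  k = 1: 56/115 = 0.487
  k = 2: (56 + 40)/115 = 96/115 = 0.8348
  k = 3: (56 + 40 + 19)/115 = 115/115 = 1

Summary (fraction, with percent):

explained: PC1 0.487 (48.7%), PC2 0.3478 (34.78%), PC3 0.1652 (16.52%);  cumulative: 0.487, 0.8348, 1


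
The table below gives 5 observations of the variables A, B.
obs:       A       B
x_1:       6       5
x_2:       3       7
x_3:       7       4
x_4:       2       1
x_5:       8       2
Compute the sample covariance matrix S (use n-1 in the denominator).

Step 1 — column means:
  mean(A) = (6 + 3 + 7 + 2 + 8) / 5 = 26/5 = 5.2
  mean(B) = (5 + 7 + 4 + 1 + 2) / 5 = 19/5 = 3.8

Step 2 — sample covariance S[i,j] = (1/(n-1)) · Σ_k (x_{k,i} - mean_i) · (x_{k,j} - mean_j), with n-1 = 4.
  S[A,A] = ((0.8)·(0.8) + (-2.2)·(-2.2) + (1.8)·(1.8) + (-3.2)·(-3.2) + (2.8)·(2.8)) / 4 = 26.8/4 = 6.7
  S[A,B] = ((0.8)·(1.2) + (-2.2)·(3.2) + (1.8)·(0.2) + (-3.2)·(-2.8) + (2.8)·(-1.8)) / 4 = -1.8/4 = -0.45
  S[B,B] = ((1.2)·(1.2) + (3.2)·(3.2) + (0.2)·(0.2) + (-2.8)·(-2.8) + (-1.8)·(-1.8)) / 4 = 22.8/4 = 5.7

S is symmetric (S[j,i] = S[i,j]). Assembling:

S = [[6.7, -0.45],
 [-0.45, 5.7]]


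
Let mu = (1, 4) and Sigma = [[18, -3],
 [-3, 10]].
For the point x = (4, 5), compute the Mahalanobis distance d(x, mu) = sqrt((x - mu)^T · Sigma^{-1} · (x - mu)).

Step 1 — centre the observation: (x - mu) = (3, 1).

Step 2 — invert Sigma. det(Sigma) = 18·10 - (-3)² = 171.
  Sigma^{-1} = (1/det) · [[d, -b], [-b, a]] = [[0.0585, 0.0175],
 [0.0175, 0.1053]].

Step 3 — form the quadratic (x - mu)^T · Sigma^{-1} · (x - mu):
  Sigma^{-1} · (x - mu) = (0.193, 0.1579).
  (x - mu)^T · [Sigma^{-1} · (x - mu)] = (3)·(0.193) + (1)·(0.1579) = 0.7368.

Step 4 — take square root: d = √(0.7368) ≈ 0.8584.

d(x, mu) = √(0.7368) ≈ 0.8584


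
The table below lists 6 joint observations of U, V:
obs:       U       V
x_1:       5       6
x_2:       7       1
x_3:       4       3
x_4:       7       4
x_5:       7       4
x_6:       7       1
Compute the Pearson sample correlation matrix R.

Step 1 — column means:
  mean(U) = (5 + 7 + 4 + 7 + 7 + 7) / 6 = 37/6 = 6.1667
  mean(V) = (6 + 1 + 3 + 4 + 4 + 1) / 6 = 19/6 = 3.1667

Step 2 — sample variances and covariances s[i,j] = (1/(n-1)) · Σ_k (x_{k,i} - mean_i) · (x_{k,j} - mean_j), with n-1 = 5:
  s[U,U] = ((-1.1667)·(-1.1667) + (0.8333)·(0.8333) + (-2.1667)·(-2.1667) + (0.8333)·(0.8333) + (0.8333)·(0.8333) + (0.8333)·(0.8333)) / 5 = 8.8333/5 = 1.7667
  s[U,V] = ((-1.1667)·(2.8333) + (0.8333)·(-2.1667) + (-2.1667)·(-0.1667) + (0.8333)·(0.8333) + (0.8333)·(0.8333) + (0.8333)·(-2.1667)) / 5 = -5.1667/5 = -1.0333
  s[V,V] = ((2.8333)·(2.8333) + (-2.1667)·(-2.1667) + (-0.1667)·(-0.1667) + (0.8333)·(0.8333) + (0.8333)·(0.8333) + (-2.1667)·(-2.1667)) / 5 = 18.8333/5 = 3.7667
  Sample standard deviations s_i = √(s[i,i]):
  s(U) = √(1.7667) = 1.3292
  s(V) = √(3.7667) = 1.9408

Step 3 — r_{ij} = s_{ij} / (s_i · s_j):
  r[U,U] = 1 (diagonal).
  r[U,V] = -1.0333 / (1.3292 · 1.9408) = -1.0333 / 2.5796 = -0.4006
  r[V,V] = 1 (diagonal).

R is symmetric with unit diagonal. Assembling:

R = [[1, -0.4006],
 [-0.4006, 1]]


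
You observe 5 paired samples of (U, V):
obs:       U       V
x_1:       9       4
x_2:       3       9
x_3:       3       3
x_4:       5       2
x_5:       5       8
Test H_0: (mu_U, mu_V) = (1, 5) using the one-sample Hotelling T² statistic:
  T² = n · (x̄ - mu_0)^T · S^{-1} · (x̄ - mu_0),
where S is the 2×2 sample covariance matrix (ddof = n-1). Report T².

Step 1 — sample mean vector:
  mean(U) = (9 + 3 + 3 + 5 + 5) / 5 = 25/5 = 5
  mean(V) = (4 + 9 + 3 + 2 + 8) / 5 = 26/5 = 5.2
  x̄ = (5, 5.2),  deviation x̄ - mu_0 = (5, 5.2) - (1, 5) = (4, 0.2).

Step 2 — sample covariance matrix, S[i,j] = (1/(n-1)) · Σ_k (x_{k,i} - mean_i) · (x_{k,j} - mean_j), divisor n-1 = 4:
  S[U,U] = ((4)·(4) + (-2)·(-2) + (-2)·(-2) + (0)·(0) + (0)·(0)) / 4 = 24/4 = 6
  S[U,V] = ((4)·(-1.2) + (-2)·(3.8) + (-2)·(-2.2) + (0)·(-3.2) + (0)·(2.8)) / 4 = -8/4 = -2
  S[V,V] = ((-1.2)·(-1.2) + (3.8)·(3.8) + (-2.2)·(-2.2) + (-3.2)·(-3.2) + (2.8)·(2.8)) / 4 = 38.8/4 = 9.7
  S = [[6, -2],
 [-2, 9.7]].

Step 3 — invert S. det(S) = 6·9.7 - (-2)² = 54.2.
  S^{-1} = (1/det) · [[d, -b], [-b, a]] = [[0.179, 0.0369],
 [0.0369, 0.1107]].

Step 4 — quadratic form (x̄ - mu_0)^T · S^{-1} · (x̄ - mu_0):
  S^{-1} · (x̄ - mu_0) = (0.7232, 0.1697),
  (x̄ - mu_0)^T · [...] = (4)·(0.7232) + (0.2)·(0.1697) = 2.9269.

Step 5 — scale by n: T² = 5 · 2.9269 = 14.6347.

T² ≈ 14.6347


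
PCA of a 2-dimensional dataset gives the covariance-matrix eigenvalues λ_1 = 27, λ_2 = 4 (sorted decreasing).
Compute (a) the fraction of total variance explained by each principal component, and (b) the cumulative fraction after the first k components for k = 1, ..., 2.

Step 1 — total variance = trace(Sigma) = Σ λ_i = 27 + 4 = 31.

Step 2 — fraction explained by component i = λ_i / Σ λ:
  PC1: 27/31 = 0.871
  PC2: 4/31 = 0.129

Step 3 — cumulative fraction after k components = (λ_1 + ... + λ_k) / Σ λ:
  k = 1: 27/31 = 0.871
  k = 2: (27 + 4)/31 = 31/31 = 1

Summary (fraction, with percent):

explained: PC1 0.871 (87.1%), PC2 0.129 (12.9%);  cumulative: 0.871, 1


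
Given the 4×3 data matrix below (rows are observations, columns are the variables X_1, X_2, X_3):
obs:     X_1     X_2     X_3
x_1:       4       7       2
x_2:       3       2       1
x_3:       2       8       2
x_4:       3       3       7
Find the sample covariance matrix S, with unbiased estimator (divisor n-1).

Step 1 — column means:
  mean(X_1) = (4 + 3 + 2 + 3) / 4 = 12/4 = 3
  mean(X_2) = (7 + 2 + 8 + 3) / 4 = 20/4 = 5
  mean(X_3) = (2 + 1 + 2 + 7) / 4 = 12/4 = 3

Step 2 — sample covariance S[i,j] = (1/(n-1)) · Σ_k (x_{k,i} - mean_i) · (x_{k,j} - mean_j), with n-1 = 3.
  S[X_1,X_1] = ((1)·(1) + (0)·(0) + (-1)·(-1) + (0)·(0)) / 3 = 2/3 = 0.6667
  S[X_1,X_2] = ((1)·(2) + (0)·(-3) + (-1)·(3) + (0)·(-2)) / 3 = -1/3 = -0.3333
  S[X_1,X_3] = ((1)·(-1) + (0)·(-2) + (-1)·(-1) + (0)·(4)) / 3 = 0/3 = 0
  S[X_2,X_2] = ((2)·(2) + (-3)·(-3) + (3)·(3) + (-2)·(-2)) / 3 = 26/3 = 8.6667
  S[X_2,X_3] = ((2)·(-1) + (-3)·(-2) + (3)·(-1) + (-2)·(4)) / 3 = -7/3 = -2.3333
  S[X_3,X_3] = ((-1)·(-1) + (-2)·(-2) + (-1)·(-1) + (4)·(4)) / 3 = 22/3 = 7.3333

S is symmetric (S[j,i] = S[i,j]). Assembling:

S = [[0.6667, -0.3333, 0],
 [-0.3333, 8.6667, -2.3333],
 [0, -2.3333, 7.3333]]


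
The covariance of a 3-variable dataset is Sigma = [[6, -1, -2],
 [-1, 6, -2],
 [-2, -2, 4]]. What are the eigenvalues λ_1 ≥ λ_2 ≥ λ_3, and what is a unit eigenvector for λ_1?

Step 1 — characteristic polynomial p(λ) = det(λI - Sigma) = λ³ - tr·λ² + c_1·λ - det, where tr = trace, c_1 = sum of the principal 2×2 minors, det = det(Sigma):
  tr = 6 + 6 + 4 = 16,
  c_1 = (6·6 - (-1)²) + (6·4 - (-2)²) + (6·4 - (-2)²) = 35 + 20 + 20 = 75,
  det = 6·(6·4 - (-2)²) - (-1)·((-1)·4 - (-2)·(-2)) + (-2)·((-1)·(-2) - 6·(-2)) = 6·(20) - (-1)·(-8) + (-2)·(14) = 84.
  So p(λ) = λ³ - 16λ² + 75λ - 84.
Step 2 — look for an integer root (rational root theorem: any rational root is an integer divisor of 84). Testing λ = 7:
  p(7) = 343 - 784 + 525 - 84 = 0  ✓
  Dividing out (λ - 7): p(λ) = (λ - 7)(λ² - 9λ + 12).
Step 3 — remaining eigenvalues from the quadratic λ² - 9λ + 12 = 0:
  Δ = 9² - 4·12 = 81 - 48 = 33,  λ = (9 ± √33)/2 = (9 ± 5.7446)/2 ≈ 7.3723 or 1.6277.
  Sorted: λ_1 = 7.3723,  λ_2 = 7,  λ_3 = 1.6277  (check: sum = 16 = tr ✓).

Step 4 — unit eigenvector for λ_1 ≈ 7.3723: v spans the null space of (Sigma - λ_1 I), whose rows are
  r_1 = (-1.3723, -1, -2),  r_2 = (-1, -1.3723, -2),  r_3 = (-2, -2, -3.3723).
  v is orthogonal to every row, so take v ∝ r_1 × r_2 = ((-1)·(-2) - (-2)·(-1.3723), (-2)·(-1) - (-1.3723)·(-2), (-1.3723)·(-1.3723) - (-1)·(-1)) ≈ (-0.7446, -0.7446, 0.8832).
  Rescale (multiply by -1 so the first nonzero entry is positive): u = (0.7446, 0.7446, -0.8832).
  ||u|| = √((0.7446)² + (0.7446)² + (-0.8832)²) = √(1.8887) ≈ 1.3743,  v_1 = u/||u|| ≈ (0.5418, 0.5418, -0.6426) (||v_1|| = 1).

λ_1 = 7.3723,  λ_2 = 7,  λ_3 = 1.6277;  v_1 ≈ (0.5418, 0.5418, -0.6426)


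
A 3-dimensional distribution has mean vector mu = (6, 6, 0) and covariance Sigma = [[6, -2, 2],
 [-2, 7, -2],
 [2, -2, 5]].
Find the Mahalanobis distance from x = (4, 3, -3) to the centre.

Step 1 — centre the observation: (x - mu) = (-2, -3, -3).

Step 2 — invert Sigma (cofactor / det for 3×3, or solve directly):
  Sigma^{-1} = [[0.2013, 0.039, -0.0649],
 [0.039, 0.1688, 0.0519],
 [-0.0649, 0.0519, 0.2468]].

Step 3 — form the quadratic (x - mu)^T · Sigma^{-1} · (x - mu):
  Sigma^{-1} · (x - mu) = (-0.3247, -0.7403, -0.7662).
  (x - mu)^T · [Sigma^{-1} · (x - mu)] = (-2)·(-0.3247) + (-3)·(-0.7403) + (-3)·(-0.7662) = 5.1688.

Step 4 — take square root: d = √(5.1688) ≈ 2.2735.

d(x, mu) = √(5.1688) ≈ 2.2735


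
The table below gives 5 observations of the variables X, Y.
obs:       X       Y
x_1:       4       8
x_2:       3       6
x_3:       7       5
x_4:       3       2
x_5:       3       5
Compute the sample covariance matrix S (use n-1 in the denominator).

Step 1 — column means:
  mean(X) = (4 + 3 + 7 + 3 + 3) / 5 = 20/5 = 4
  mean(Y) = (8 + 6 + 5 + 2 + 5) / 5 = 26/5 = 5.2

Step 2 — sample covariance S[i,j] = (1/(n-1)) · Σ_k (x_{k,i} - mean_i) · (x_{k,j} - mean_j), with n-1 = 4.
  S[X,X] = ((0)·(0) + (-1)·(-1) + (3)·(3) + (-1)·(-1) + (-1)·(-1)) / 4 = 12/4 = 3
  S[X,Y] = ((0)·(2.8) + (-1)·(0.8) + (3)·(-0.2) + (-1)·(-3.2) + (-1)·(-0.2)) / 4 = 2/4 = 0.5
  S[Y,Y] = ((2.8)·(2.8) + (0.8)·(0.8) + (-0.2)·(-0.2) + (-3.2)·(-3.2) + (-0.2)·(-0.2)) / 4 = 18.8/4 = 4.7

S is symmetric (S[j,i] = S[i,j]). Assembling:

S = [[3, 0.5],
 [0.5, 4.7]]


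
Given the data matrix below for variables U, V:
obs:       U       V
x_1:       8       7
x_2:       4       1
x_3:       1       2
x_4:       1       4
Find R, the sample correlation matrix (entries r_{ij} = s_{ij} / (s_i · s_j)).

Step 1 — column means:
  mean(U) = (8 + 4 + 1 + 1) / 4 = 14/4 = 3.5
  mean(V) = (7 + 1 + 2 + 4) / 4 = 14/4 = 3.5

Step 2 — sample variances and covariances s[i,j] = (1/(n-1)) · Σ_k (x_{k,i} - mean_i) · (x_{k,j} - mean_j), with n-1 = 3:
  s[U,U] = ((4.5)·(4.5) + (0.5)·(0.5) + (-2.5)·(-2.5) + (-2.5)·(-2.5)) / 3 = 33/3 = 11
  s[U,V] = ((4.5)·(3.5) + (0.5)·(-2.5) + (-2.5)·(-1.5) + (-2.5)·(0.5)) / 3 = 17/3 = 5.6667
  s[V,V] = ((3.5)·(3.5) + (-2.5)·(-2.5) + (-1.5)·(-1.5) + (0.5)·(0.5)) / 3 = 21/3 = 7
  Sample standard deviations s_i = √(s[i,i]):
  s(U) = √(11) = 3.3166
  s(V) = √(7) = 2.6458

Step 3 — r_{ij} = s_{ij} / (s_i · s_j):
  r[U,U] = 1 (diagonal).
  r[U,V] = 5.6667 / (3.3166 · 2.6458) = 5.6667 / 8.775 = 0.6458
  r[V,V] = 1 (diagonal).

R is symmetric with unit diagonal. Assembling:

R = [[1, 0.6458],
 [0.6458, 1]]


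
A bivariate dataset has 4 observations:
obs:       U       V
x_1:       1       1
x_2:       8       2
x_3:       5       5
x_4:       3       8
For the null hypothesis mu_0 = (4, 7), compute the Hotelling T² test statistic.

Step 1 — sample mean vector:
  mean(U) = (1 + 8 + 5 + 3) / 4 = 17/4 = 4.25
  mean(V) = (1 + 2 + 5 + 8) / 4 = 16/4 = 4
  x̄ = (4.25, 4),  deviation x̄ - mu_0 = (4.25, 4) - (4, 7) = (0.25, -3).

Step 2 — sample covariance matrix, S[i,j] = (1/(n-1)) · Σ_k (x_{k,i} - mean_i) · (x_{k,j} - mean_j), divisor n-1 = 3:
  S[U,U] = ((-3.25)·(-3.25) + (3.75)·(3.75) + (0.75)·(0.75) + (-1.25)·(-1.25)) / 3 = 26.75/3 = 8.9167
  S[U,V] = ((-3.25)·(-3) + (3.75)·(-2) + (0.75)·(1) + (-1.25)·(4)) / 3 = -2/3 = -0.6667
  S[V,V] = ((-3)·(-3) + (-2)·(-2) + (1)·(1) + (4)·(4)) / 3 = 30/3 = 10
  S = [[8.9167, -0.6667],
 [-0.6667, 10]].

Step 3 — invert S. det(S) = 8.9167·10 - (-0.6667)² = 88.7222.
  S^{-1} = (1/det) · [[d, -b], [-b, a]] = [[0.1127, 0.0075],
 [0.0075, 0.1005]].

Step 4 — quadratic form (x̄ - mu_0)^T · S^{-1} · (x̄ - mu_0):
  S^{-1} · (x̄ - mu_0) = (0.0056, -0.2996),
  (x̄ - mu_0)^T · [...] = (0.25)·(0.0056) + (-3)·(-0.2996) = 0.9003.

Step 5 — scale by n: T² = 4 · 0.9003 = 3.6011.

T² ≈ 3.6011


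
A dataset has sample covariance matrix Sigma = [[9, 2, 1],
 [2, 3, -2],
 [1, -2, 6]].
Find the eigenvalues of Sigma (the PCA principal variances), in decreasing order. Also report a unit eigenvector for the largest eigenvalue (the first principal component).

Step 1 — characteristic polynomial p(λ) = det(λI - Sigma) = λ³ - tr·λ² + c_1·λ - det, where tr = trace, c_1 = sum of the principal 2×2 minors, det = det(Sigma):
  tr = 9 + 3 + 6 = 18,
  c_1 = (9·3 - (2)²) + (9·6 - (1)²) + (3·6 - (-2)²) = 23 + 53 + 14 = 90,
  det = 9·(3·6 - (-2)²) - (2)·((2)·6 - (-2)·(1)) + (1)·((2)·(-2) - 3·(1)) = 9·(14) - (2)·(14) + (1)·(-7) = 91.
  So p(λ) = λ³ - 18λ² + 90λ - 91.
Step 2 — look for an integer root (rational root theorem: any rational root is an integer divisor of 91). Testing λ = 7:
  p(7) = 343 - 882 + 630 - 91 = 0  ✓
  Dividing out (λ - 7): p(λ) = (λ - 7)(λ² - 11λ + 13).
Step 3 — remaining eigenvalues from the quadratic λ² - 11λ + 13 = 0:
  Δ = 11² - 4·13 = 121 - 52 = 69,  λ = (11 ± √69)/2 = (11 ± 8.3066)/2 ≈ 9.6533 or 1.3467.
  Sorted: λ_1 = 9.6533,  λ_2 = 7,  λ_3 = 1.3467  (check: sum = 18 = tr ✓).

Step 4 — unit eigenvector for λ_1 ≈ 9.6533: v spans the null space of (Sigma - λ_1 I), whose rows are
  r_1 = (-0.6533, 2, 1),  r_2 = (2, -6.6533, -2),  r_3 = (1, -2, -3.6533).
  v is orthogonal to every row, so take v ∝ r_1 × r_2 = ((2)·(-2) - (1)·(-6.6533), (1)·(2) - (-0.6533)·(-2), (-0.6533)·(-6.6533) - (2)·(2)) ≈ (2.6533, 0.6934, 0.3467).
  Let u = (2.6533, 0.6934, 0.3467).
  ||u|| = √((2.6533)² + (0.6934)² + (0.3467)²) = √(7.641) ≈ 2.7642,  v_1 = u/||u|| ≈ (0.9599, 0.2508, 0.1254) (||v_1|| = 1).

λ_1 = 9.6533,  λ_2 = 7,  λ_3 = 1.3467;  v_1 ≈ (0.9599, 0.2508, 0.1254)


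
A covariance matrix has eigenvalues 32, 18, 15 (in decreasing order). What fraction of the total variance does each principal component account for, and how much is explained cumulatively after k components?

Step 1 — total variance = trace(Sigma) = Σ λ_i = 32 + 18 + 15 = 65.

Step 2 — fraction explained by component i = λ_i / Σ λ:
  PC1: 32/65 = 0.4923
  PC2: 18/65 = 0.2769
  PC3: 15/65 = 0.2308

Step 3 — cumulative fraction after k components = (λ_1 + ... + λ_k) / Σ λ:
  k = 1: 32/65 = 0.4923
  k = 2: (32 + 18)/65 = 50/65 = 0.7692
  k = 3: (32 + 18 + 15)/65 = 65/65 = 1

Summary (fraction, with percent):

explained: PC1 0.4923 (49.23%), PC2 0.2769 (27.69%), PC3 0.2308 (23.08%);  cumulative: 0.4923, 0.7692, 1


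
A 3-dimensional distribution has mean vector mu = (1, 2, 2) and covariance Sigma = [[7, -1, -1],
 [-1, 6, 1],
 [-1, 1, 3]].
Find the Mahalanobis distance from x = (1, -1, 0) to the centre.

Step 1 — centre the observation: (x - mu) = (0, -3, -2).

Step 2 — invert Sigma (cofactor / det for 3×3, or solve directly):
  Sigma^{-1} = [[0.1518, 0.0179, 0.0446],
 [0.0179, 0.1786, -0.0536],
 [0.0446, -0.0536, 0.3661]].

Step 3 — form the quadratic (x - mu)^T · Sigma^{-1} · (x - mu):
  Sigma^{-1} · (x - mu) = (-0.1429, -0.4286, -0.5714).
  (x - mu)^T · [Sigma^{-1} · (x - mu)] = (0)·(-0.1429) + (-3)·(-0.4286) + (-2)·(-0.5714) = 2.4286.

Step 4 — take square root: d = √(2.4286) ≈ 1.5584.

d(x, mu) = √(2.4286) ≈ 1.5584


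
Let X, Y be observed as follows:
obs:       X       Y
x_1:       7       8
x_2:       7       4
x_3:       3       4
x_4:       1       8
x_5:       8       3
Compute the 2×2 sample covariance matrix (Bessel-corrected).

Step 1 — column means:
  mean(X) = (7 + 7 + 3 + 1 + 8) / 5 = 26/5 = 5.2
  mean(Y) = (8 + 4 + 4 + 8 + 3) / 5 = 27/5 = 5.4

Step 2 — sample covariance S[i,j] = (1/(n-1)) · Σ_k (x_{k,i} - mean_i) · (x_{k,j} - mean_j), with n-1 = 4.
  S[X,X] = ((1.8)·(1.8) + (1.8)·(1.8) + (-2.2)·(-2.2) + (-4.2)·(-4.2) + (2.8)·(2.8)) / 4 = 36.8/4 = 9.2
  S[X,Y] = ((1.8)·(2.6) + (1.8)·(-1.4) + (-2.2)·(-1.4) + (-4.2)·(2.6) + (2.8)·(-2.4)) / 4 = -12.4/4 = -3.1
  S[Y,Y] = ((2.6)·(2.6) + (-1.4)·(-1.4) + (-1.4)·(-1.4) + (2.6)·(2.6) + (-2.4)·(-2.4)) / 4 = 23.2/4 = 5.8

S is symmetric (S[j,i] = S[i,j]). Assembling:

S = [[9.2, -3.1],
 [-3.1, 5.8]]


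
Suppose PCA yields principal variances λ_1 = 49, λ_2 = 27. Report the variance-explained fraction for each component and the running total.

Step 1 — total variance = trace(Sigma) = Σ λ_i = 49 + 27 = 76.

Step 2 — fraction explained by component i = λ_i / Σ λ:
  PC1: 49/76 = 0.6447
  PC2: 27/76 = 0.3553

Step 3 — cumulative fraction after k components = (λ_1 + ... + λ_k) / Σ λ:
  k = 1: 49/76 = 0.6447
  k = 2: (49 + 27)/76 = 76/76 = 1

Summary (fraction, with percent):

explained: PC1 0.6447 (64.47%), PC2 0.3553 (35.53%);  cumulative: 0.6447, 1


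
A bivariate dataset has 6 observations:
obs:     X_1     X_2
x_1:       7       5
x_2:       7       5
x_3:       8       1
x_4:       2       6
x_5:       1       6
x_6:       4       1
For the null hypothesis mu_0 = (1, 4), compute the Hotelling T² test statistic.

Step 1 — sample mean vector:
  mean(X_1) = (7 + 7 + 8 + 2 + 1 + 4) / 6 = 29/6 = 4.8333
  mean(X_2) = (5 + 5 + 1 + 6 + 6 + 1) / 6 = 24/6 = 4
  x̄ = (4.8333, 4),  deviation x̄ - mu_0 = (4.8333, 4) - (1, 4) = (3.8333, 0).

Step 2 — sample covariance matrix, S[i,j] = (1/(n-1)) · Σ_k (x_{k,i} - mean_i) · (x_{k,j} - mean_j), divisor n-1 = 5:
  S[X_1,X_1] = ((2.1667)·(2.1667) + (2.1667)·(2.1667) + (3.1667)·(3.1667) + (-2.8333)·(-2.8333) + (-3.8333)·(-3.8333) + (-0.8333)·(-0.8333)) / 5 = 42.8333/5 = 8.5667
  S[X_1,X_2] = ((2.1667)·(1) + (2.1667)·(1) + (3.1667)·(-3) + (-2.8333)·(2) + (-3.8333)·(2) + (-0.8333)·(-3)) / 5 = -16/5 = -3.2
  S[X_2,X_2] = ((1)·(1) + (1)·(1) + (-3)·(-3) + (2)·(2) + (2)·(2) + (-3)·(-3)) / 5 = 28/5 = 5.6
  S = [[8.5667, -3.2],
 [-3.2, 5.6]].

Step 3 — invert S. det(S) = 8.5667·5.6 - (-3.2)² = 37.7333.
  S^{-1} = (1/det) · [[d, -b], [-b, a]] = [[0.1484, 0.0848],
 [0.0848, 0.227]].

Step 4 — quadratic form (x̄ - mu_0)^T · S^{-1} · (x̄ - mu_0):
  S^{-1} · (x̄ - mu_0) = (0.5689, 0.3251),
  (x̄ - mu_0)^T · [...] = (3.8333)·(0.5689) + (0)·(0.3251) = 2.1808.

Step 5 — scale by n: T² = 6 · 2.1808 = 13.0848.

T² ≈ 13.0848


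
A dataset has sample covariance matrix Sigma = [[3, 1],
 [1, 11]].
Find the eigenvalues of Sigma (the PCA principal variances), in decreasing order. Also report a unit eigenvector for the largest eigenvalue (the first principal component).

Step 1 — characteristic polynomial of 2×2 Sigma:
  det(Sigma - λI) = λ² - trace · λ + det = 0.
  trace = 3 + 11 = 14, det = 3·11 - (1)² = 32.
Step 2 — discriminant:
  Δ = trace² - 4·det = 196 - 128 = 68.
Step 3 — eigenvalues:
  λ = (trace ± √Δ)/2 = (14 ± 8.2462)/2,
  λ_1 = 11.1231,  λ_2 = 2.8769.

Step 4 — unit eigenvector for λ_1: solve (Sigma - λ_1 I)v = 0. First row:
  (3 - 11.1231)·v_x + (1)·v_y = 0, i.e. (-8.1231)·v_x + (1)·v_y = 0,
  so v ∝ (b, λ_1 - a) = (1, 8.1231) = u.
  ||u|| = √((1)² + (8.1231)²) = √(66.9848) ≈ 8.1844,
  v_1 = u/||u|| ≈ (0.1222, 0.9925) (||v_1|| = 1).

λ_1 = 11.1231,  λ_2 = 2.8769;  v_1 ≈ (0.1222, 0.9925)


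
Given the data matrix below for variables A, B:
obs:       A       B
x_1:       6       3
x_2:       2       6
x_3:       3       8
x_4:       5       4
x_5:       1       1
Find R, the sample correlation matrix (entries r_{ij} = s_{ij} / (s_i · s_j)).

Step 1 — column means:
  mean(A) = (6 + 2 + 3 + 5 + 1) / 5 = 17/5 = 3.4
  mean(B) = (3 + 6 + 8 + 4 + 1) / 5 = 22/5 = 4.4

Step 2 — sample variances and covariances s[i,j] = (1/(n-1)) · Σ_k (x_{k,i} - mean_i) · (x_{k,j} - mean_j), with n-1 = 4:
  s[A,A] = ((2.6)·(2.6) + (-1.4)·(-1.4) + (-0.4)·(-0.4) + (1.6)·(1.6) + (-2.4)·(-2.4)) / 4 = 17.2/4 = 4.3
  s[A,B] = ((2.6)·(-1.4) + (-1.4)·(1.6) + (-0.4)·(3.6) + (1.6)·(-0.4) + (-2.4)·(-3.4)) / 4 = 0.2/4 = 0.05
  s[B,B] = ((-1.4)·(-1.4) + (1.6)·(1.6) + (3.6)·(3.6) + (-0.4)·(-0.4) + (-3.4)·(-3.4)) / 4 = 29.2/4 = 7.3
  Sample standard deviations s_i = √(s[i,i]):
  s(A) = √(4.3) = 2.0736
  s(B) = √(7.3) = 2.7019

Step 3 — r_{ij} = s_{ij} / (s_i · s_j):
  r[A,A] = 1 (diagonal).
  r[A,B] = 0.05 / (2.0736 · 2.7019) = 0.05 / 5.6027 = 0.0089
  r[B,B] = 1 (diagonal).

R is symmetric with unit diagonal. Assembling:

R = [[1, 0.0089],
 [0.0089, 1]]


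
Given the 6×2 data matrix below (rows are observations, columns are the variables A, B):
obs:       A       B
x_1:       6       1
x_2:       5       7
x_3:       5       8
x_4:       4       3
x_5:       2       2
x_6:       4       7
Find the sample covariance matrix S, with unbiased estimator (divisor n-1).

Step 1 — column means:
  mean(A) = (6 + 5 + 5 + 4 + 2 + 4) / 6 = 26/6 = 4.3333
  mean(B) = (1 + 7 + 8 + 3 + 2 + 7) / 6 = 28/6 = 4.6667

Step 2 — sample covariance S[i,j] = (1/(n-1)) · Σ_k (x_{k,i} - mean_i) · (x_{k,j} - mean_j), with n-1 = 5.
  S[A,A] = ((1.6667)·(1.6667) + (0.6667)·(0.6667) + (0.6667)·(0.6667) + (-0.3333)·(-0.3333) + (-2.3333)·(-2.3333) + (-0.3333)·(-0.3333)) / 5 = 9.3333/5 = 1.8667
  S[A,B] = ((1.6667)·(-3.6667) + (0.6667)·(2.3333) + (0.6667)·(3.3333) + (-0.3333)·(-1.6667) + (-2.3333)·(-2.6667) + (-0.3333)·(2.3333)) / 5 = 3.6667/5 = 0.7333
  S[B,B] = ((-3.6667)·(-3.6667) + (2.3333)·(2.3333) + (3.3333)·(3.3333) + (-1.6667)·(-1.6667) + (-2.6667)·(-2.6667) + (2.3333)·(2.3333)) / 5 = 45.3333/5 = 9.0667

S is symmetric (S[j,i] = S[i,j]). Assembling:

S = [[1.8667, 0.7333],
 [0.7333, 9.0667]]


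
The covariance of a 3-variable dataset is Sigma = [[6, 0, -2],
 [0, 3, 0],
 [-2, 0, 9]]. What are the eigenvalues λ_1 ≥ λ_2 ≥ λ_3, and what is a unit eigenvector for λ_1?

Step 1 — characteristic polynomial p(λ) = det(λI - Sigma) = λ³ - tr·λ² + c_1·λ - det, where tr = trace, c_1 = sum of the principal 2×2 minors, det = det(Sigma):
  tr = 6 + 3 + 9 = 18,
  c_1 = (6·3 - (0)²) + (6·9 - (-2)²) + (3·9 - (0)²) = 18 + 50 + 27 = 95,
  det = 6·(3·9 - (0)²) - (0)·((0)·9 - (0)·(-2)) + (-2)·((0)·(0) - 3·(-2)) = 6·(27) - (0)·(0) + (-2)·(6) = 150.
  So p(λ) = λ³ - 18λ² + 95λ - 150.
Step 2 — look for an integer root (rational root theorem: any rational root is an integer divisor of 150). Testing λ = 3:
  p(3) = 27 - 162 + 285 - 150 = 0  ✓
  Dividing out (λ - 3): p(λ) = (λ - 3)(λ² - 15λ + 50).
Step 3 — remaining eigenvalues from the quadratic λ² - 15λ + 50 = 0:
  Δ = 15² - 4·50 = 225 - 200 = 25,  λ = (15 ± √25)/2 = (15 ± 5)/2 = 10 or 5.
  Sorted: λ_1 = 10,  λ_2 = 5,  λ_3 = 3  (check: sum = 18 = tr ✓).

Step 4 — unit eigenvector for λ_1 = 10: v spans the null space of (Sigma - λ_1 I), whose rows are
  r_1 = (-4, 0, -2),  r_2 = (0, -7, 0),  r_3 = (-2, 0, -1).
  v is orthogonal to every row, so take v ∝ r_1 × r_2 = ((0)·(0) - (-2)·(-7), (-2)·(0) - (-4)·(0), (-4)·(-7) - (0)·(0)) = (-14, 0, 28).
  Rescale (divide by 14; multiply by -1 so the first nonzero entry is positive): u = (1, 0, -2).
  ||u|| = √((1)² + (0)² + (-2)²) = √(5) ≈ 2.2361,  v_1 = u/||u|| ≈ (0.4472, 0, -0.8944) (||v_1|| = 1).

λ_1 = 10,  λ_2 = 5,  λ_3 = 3;  v_1 ≈ (0.4472, 0, -0.8944)


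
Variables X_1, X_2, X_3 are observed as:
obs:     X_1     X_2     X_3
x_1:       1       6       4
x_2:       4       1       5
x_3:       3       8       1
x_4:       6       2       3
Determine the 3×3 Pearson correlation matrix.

Step 1 — column means:
  mean(X_1) = (1 + 4 + 3 + 6) / 4 = 14/4 = 3.5
  mean(X_2) = (6 + 1 + 8 + 2) / 4 = 17/4 = 4.25
  mean(X_3) = (4 + 5 + 1 + 3) / 4 = 13/4 = 3.25

Step 2 — sample variances and covariances s[i,j] = (1/(n-1)) · Σ_k (x_{k,i} - mean_i) · (x_{k,j} - mean_j), with n-1 = 3:
  s[X_1,X_1] = ((-2.5)·(-2.5) + (0.5)·(0.5) + (-0.5)·(-0.5) + (2.5)·(2.5)) / 3 = 13/3 = 4.3333
  s[X_1,X_2] = ((-2.5)·(1.75) + (0.5)·(-3.25) + (-0.5)·(3.75) + (2.5)·(-2.25)) / 3 = -13.5/3 = -4.5
  s[X_1,X_3] = ((-2.5)·(0.75) + (0.5)·(1.75) + (-0.5)·(-2.25) + (2.5)·(-0.25)) / 3 = -0.5/3 = -0.1667
  s[X_2,X_2] = ((1.75)·(1.75) + (-3.25)·(-3.25) + (3.75)·(3.75) + (-2.25)·(-2.25)) / 3 = 32.75/3 = 10.9167
  s[X_2,X_3] = ((1.75)·(0.75) + (-3.25)·(1.75) + (3.75)·(-2.25) + (-2.25)·(-0.25)) / 3 = -12.25/3 = -4.0833
  s[X_3,X_3] = ((0.75)·(0.75) + (1.75)·(1.75) + (-2.25)·(-2.25) + (-0.25)·(-0.25)) / 3 = 8.75/3 = 2.9167
  Sample standard deviations s_i = √(s[i,i]):
  s(X_1) = √(4.3333) = 2.0817
  s(X_2) = √(10.9167) = 3.304
  s(X_3) = √(2.9167) = 1.7078

Step 3 — r_{ij} = s_{ij} / (s_i · s_j):
  r[X_1,X_1] = 1 (diagonal).
  r[X_1,X_2] = -4.5 / (2.0817 · 3.304) = -4.5 / 6.8779 = -0.6543
  r[X_1,X_3] = -0.1667 / (2.0817 · 1.7078) = -0.1667 / 3.5551 = -0.0469
  r[X_2,X_2] = 1 (diagonal).
  r[X_2,X_3] = -4.0833 / (3.304 · 1.7078) = -4.0833 / 5.6427 = -0.7236
  r[X_3,X_3] = 1 (diagonal).

R is symmetric with unit diagonal. Assembling:

R = [[1, -0.6543, -0.0469],
 [-0.6543, 1, -0.7236],
 [-0.0469, -0.7236, 1]]
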